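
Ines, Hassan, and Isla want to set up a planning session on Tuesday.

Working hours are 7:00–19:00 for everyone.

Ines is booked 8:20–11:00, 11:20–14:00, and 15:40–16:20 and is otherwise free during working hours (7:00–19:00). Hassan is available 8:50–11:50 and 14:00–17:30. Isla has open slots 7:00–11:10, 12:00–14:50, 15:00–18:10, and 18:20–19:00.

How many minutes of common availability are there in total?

Ines free within 07:00–19:00: 07:00–08:20, 11:00–11:20, 14:00–15:40, 16:20–19:00.
Ines ∩ Hassan: 11:00–11:20, 14:00–15:40, 16:20–17:30.
Ines ∩ Hassan ∩ Isla: 11:00–11:10, 14:00–14:50, 15:00–15:40, 16:20–17:30.
Total common minutes: 10 + 50 + 40 + 70 = 170.

170 minutes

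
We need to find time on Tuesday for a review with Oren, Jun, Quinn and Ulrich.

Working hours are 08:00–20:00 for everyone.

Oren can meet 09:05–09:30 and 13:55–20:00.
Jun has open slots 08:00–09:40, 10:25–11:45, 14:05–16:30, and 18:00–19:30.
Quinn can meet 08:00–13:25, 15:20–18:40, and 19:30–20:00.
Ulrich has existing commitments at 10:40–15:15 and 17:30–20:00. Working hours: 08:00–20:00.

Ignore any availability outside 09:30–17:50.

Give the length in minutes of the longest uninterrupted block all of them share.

Ulrich free within 08:00–20:00: 08:00–10:40, 15:15–17:30.
Oren ∩ Jun: 09:05–09:30, 14:05–16:30, 18:00–19:30.
Oren ∩ Jun ∩ Quinn: 09:05–09:30, 15:20–16:30, 18:00–18:40.
Oren ∩ Jun ∩ Quinn ∩ Ulrich: 09:05–09:30, 15:20–16:30.
Restricted to 09:30–17:50: 15:20–16:30.
Single common window of 70 minutes.

70 minutes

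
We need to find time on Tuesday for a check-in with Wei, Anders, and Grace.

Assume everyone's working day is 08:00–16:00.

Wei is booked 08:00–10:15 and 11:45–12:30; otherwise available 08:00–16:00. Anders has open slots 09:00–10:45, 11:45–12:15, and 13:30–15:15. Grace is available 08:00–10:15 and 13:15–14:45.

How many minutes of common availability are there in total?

Wei free within 08:00–16:00: 10:15–11:45, 12:30–16:00.
Wei ∩ Anders: 10:15–10:45, 13:30–15:15.
Wei ∩ Anders ∩ Grace: 13:30–14:45.
Total common minutes: 75.

75 minutes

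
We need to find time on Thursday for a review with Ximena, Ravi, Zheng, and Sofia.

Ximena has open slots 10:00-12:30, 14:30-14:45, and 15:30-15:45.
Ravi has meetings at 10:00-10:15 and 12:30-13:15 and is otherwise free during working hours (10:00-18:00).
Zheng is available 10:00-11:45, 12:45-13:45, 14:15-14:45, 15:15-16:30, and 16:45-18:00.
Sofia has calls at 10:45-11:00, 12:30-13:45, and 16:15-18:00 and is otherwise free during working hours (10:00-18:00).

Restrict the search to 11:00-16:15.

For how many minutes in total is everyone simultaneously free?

75 minutes

Ravi free within 10:00–18:00: 10:15–12:30, 13:15–18:00.
Sofia free within 10:00–18:00: 10:00–10:45, 11:00–12:30, 13:45–16:15.
Ximena ∩ Ravi: 10:15–12:30, 14:30–14:45, 15:30–15:45.
Ximena ∩ Ravi ∩ Zheng: 10:15–11:45, 14:30–14:45, 15:30–15:45.
Ximena ∩ Ravi ∩ Zheng ∩ Sofia: 10:15–10:45, 11:00–11:45, 14:30–14:45, 15:30–15:45.
Restricted to 11:00–16:15: 11:00–11:45, 14:30–14:45, 15:30–15:45.
Total common minutes: 45 + 15 + 15 = 75.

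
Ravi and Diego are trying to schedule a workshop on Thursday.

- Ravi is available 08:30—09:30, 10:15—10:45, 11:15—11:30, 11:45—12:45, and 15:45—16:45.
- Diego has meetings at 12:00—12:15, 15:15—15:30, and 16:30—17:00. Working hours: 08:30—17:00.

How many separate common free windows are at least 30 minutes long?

4

Diego free within 08:30–17:00: 08:30–12:00, 12:15–15:15, 15:30–16:30.
Ravi ∩ Diego: 08:30–09:30, 10:15–10:45, 11:15–11:30, 11:45–12:00, 12:15–12:45, 15:45–16:30.
Windows ≥ 30 min: 08:30–09:30, 10:15–10:45, 12:15–12:45, 15:45–16:30.
That's 4 windows.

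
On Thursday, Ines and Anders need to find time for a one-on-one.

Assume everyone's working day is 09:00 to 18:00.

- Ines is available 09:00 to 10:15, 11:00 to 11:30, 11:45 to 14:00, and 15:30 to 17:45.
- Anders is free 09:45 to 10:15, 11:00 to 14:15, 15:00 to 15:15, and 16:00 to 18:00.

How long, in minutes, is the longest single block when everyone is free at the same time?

Ines ∩ Anders: 09:45–10:15, 11:00–11:30, 11:45–14:00, 16:00–17:45.
Common window lengths: 30, 30, 135, 105 min; longest is 135.

135 minutes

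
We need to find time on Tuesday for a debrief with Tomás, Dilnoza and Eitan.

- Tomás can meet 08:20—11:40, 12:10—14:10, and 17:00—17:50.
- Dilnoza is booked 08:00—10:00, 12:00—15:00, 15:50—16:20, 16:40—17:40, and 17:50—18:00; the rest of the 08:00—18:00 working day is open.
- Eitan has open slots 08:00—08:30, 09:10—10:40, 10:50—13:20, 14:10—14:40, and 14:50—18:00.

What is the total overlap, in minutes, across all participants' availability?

Dilnoza free within 08:00–18:00: 10:00–12:00, 15:00–15:50, 16:20–16:40, 17:40–17:50.
Tomás ∩ Dilnoza: 10:00–11:40, 17:40–17:50.
Tomás ∩ Dilnoza ∩ Eitan: 10:00–10:40, 10:50–11:40, 17:40–17:50.
Total common minutes: 40 + 50 + 10 = 100.

100 minutes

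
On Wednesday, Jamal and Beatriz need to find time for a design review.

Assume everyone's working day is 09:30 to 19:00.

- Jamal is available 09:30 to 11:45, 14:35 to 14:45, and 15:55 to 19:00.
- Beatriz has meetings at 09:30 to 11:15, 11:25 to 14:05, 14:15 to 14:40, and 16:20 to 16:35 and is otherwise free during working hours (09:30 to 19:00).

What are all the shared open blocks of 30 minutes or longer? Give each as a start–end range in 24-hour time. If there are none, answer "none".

Beatriz free within 09:30–19:00: 11:15–11:25, 14:05–14:15, 14:40–16:20, 16:35–19:00.
Jamal ∩ Beatriz: 11:15–11:25, 14:40–14:45, 15:55–16:20, 16:35–19:00.
Windows ≥ 30 min: 16:35–19:00.

16:35–19:00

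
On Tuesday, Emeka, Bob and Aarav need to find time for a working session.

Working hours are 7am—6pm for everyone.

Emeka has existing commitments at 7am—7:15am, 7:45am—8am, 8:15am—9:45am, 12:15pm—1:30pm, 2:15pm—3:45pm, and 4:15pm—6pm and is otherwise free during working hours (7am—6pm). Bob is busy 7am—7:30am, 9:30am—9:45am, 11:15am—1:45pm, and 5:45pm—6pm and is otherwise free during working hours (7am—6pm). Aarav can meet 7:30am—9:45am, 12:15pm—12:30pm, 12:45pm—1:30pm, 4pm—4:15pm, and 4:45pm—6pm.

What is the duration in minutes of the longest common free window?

Emeka free within 07:00–18:00: 07:15–07:45, 08:00–08:15, 09:45–12:15, 13:30–14:15, 15:45–16:15.
Bob free within 07:00–18:00: 07:30–09:30, 09:45–11:15, 13:45–17:45.
Emeka ∩ Bob: 07:30–07:45, 08:00–08:15, 09:45–11:15, 13:45–14:15, 15:45–16:15.
Emeka ∩ Bob ∩ Aarav: 07:30–07:45, 08:00–08:15, 16:00–16:15.
Common window lengths: 15, 15, 15 min; longest is 15.

15 minutes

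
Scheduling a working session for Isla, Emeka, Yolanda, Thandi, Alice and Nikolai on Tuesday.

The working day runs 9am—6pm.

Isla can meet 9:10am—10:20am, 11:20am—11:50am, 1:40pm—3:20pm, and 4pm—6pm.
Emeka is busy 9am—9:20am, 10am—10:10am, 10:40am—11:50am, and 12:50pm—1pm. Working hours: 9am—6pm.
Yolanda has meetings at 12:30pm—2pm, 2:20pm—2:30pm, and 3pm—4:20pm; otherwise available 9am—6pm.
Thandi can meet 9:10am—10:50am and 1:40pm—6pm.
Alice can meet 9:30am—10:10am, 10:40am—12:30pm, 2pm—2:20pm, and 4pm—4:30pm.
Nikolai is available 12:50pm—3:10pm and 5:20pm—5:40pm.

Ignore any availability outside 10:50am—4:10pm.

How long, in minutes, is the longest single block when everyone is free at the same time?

Emeka free within 09:00–18:00: 09:20–10:00, 10:10–10:40, 11:50–12:50, 13:00–18:00.
Yolanda free within 09:00–18:00: 09:00–12:30, 14:00–14:20, 14:30–15:00, 16:20–18:00.
Isla ∩ Emeka: 09:20–10:00, 10:10–10:20, 13:40–15:20, 16:00–18:00.
Isla ∩ Emeka ∩ Yolanda: 09:20–10:00, 10:10–10:20, 14:00–14:20, 14:30–15:00, 16:20–18:00.
Isla ∩ Emeka ∩ Yolanda ∩ Thandi: 09:20–10:00, 10:10–10:20, 14:00–14:20, 14:30–15:00, 16:20–18:00.
Isla ∩ Emeka ∩ Yolanda ∩ Thandi ∩ Alice: 09:30–10:00, 14:00–14:20, 16:20–16:30.
Isla ∩ Emeka ∩ Yolanda ∩ Thandi ∩ Alice ∩ Nikolai: 14:00–14:20.
Restricted to 10:50–16:10: 14:00–14:20.
Single common window of 20 minutes.

20 minutes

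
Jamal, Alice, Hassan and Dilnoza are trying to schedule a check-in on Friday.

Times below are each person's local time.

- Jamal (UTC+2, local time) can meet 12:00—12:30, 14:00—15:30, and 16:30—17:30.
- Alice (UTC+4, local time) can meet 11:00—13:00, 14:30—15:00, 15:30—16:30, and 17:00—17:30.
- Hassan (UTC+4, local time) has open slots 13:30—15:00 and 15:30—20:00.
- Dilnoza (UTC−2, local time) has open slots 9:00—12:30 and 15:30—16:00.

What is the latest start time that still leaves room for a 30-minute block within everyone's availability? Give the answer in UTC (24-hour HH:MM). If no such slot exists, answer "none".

13:00

Jamal → UTC: 10:00–10:30, 12:00–13:30, 14:30–15:30.
Alice → UTC: 07:00–09:00, 10:30–11:00, 11:30–12:30, 13:00–13:30.
Hassan → UTC: 09:30–11:00, 11:30–16:00.
Dilnoza → UTC: 11:00–14:30, 17:30–18:00.
Jamal ∩ Alice: 12:00–12:30, 13:00–13:30.
Jamal ∩ Alice ∩ Hassan: 12:00–12:30, 13:00–13:30.
Jamal ∩ Alice ∩ Hassan ∩ Dilnoza: 12:00–12:30, 13:00–13:30.
Windows ≥ 30 min: 12:00–12:30, 13:00–13:30.
Latest start in the last window 13:00–13:30 is 13:30 − 30 min = 13:00.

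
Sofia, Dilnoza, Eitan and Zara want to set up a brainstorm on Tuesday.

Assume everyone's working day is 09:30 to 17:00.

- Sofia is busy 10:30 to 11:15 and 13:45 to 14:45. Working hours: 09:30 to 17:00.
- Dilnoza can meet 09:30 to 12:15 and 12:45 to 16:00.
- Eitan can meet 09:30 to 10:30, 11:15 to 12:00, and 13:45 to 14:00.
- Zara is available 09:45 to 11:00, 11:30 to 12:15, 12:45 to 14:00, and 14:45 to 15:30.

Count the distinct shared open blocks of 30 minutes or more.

Sofia free within 09:30–17:00: 09:30–10:30, 11:15–13:45, 14:45–17:00.
Sofia ∩ Dilnoza: 09:30–10:30, 11:15–12:15, 12:45–13:45, 14:45–16:00.
Sofia ∩ Dilnoza ∩ Eitan: 09:30–10:30, 11:15–12:00.
Sofia ∩ Dilnoza ∩ Eitan ∩ Zara: 09:45–10:30, 11:30–12:00.
Windows ≥ 30 min: 09:45–10:30, 11:30–12:00.
That's 2 windows.

2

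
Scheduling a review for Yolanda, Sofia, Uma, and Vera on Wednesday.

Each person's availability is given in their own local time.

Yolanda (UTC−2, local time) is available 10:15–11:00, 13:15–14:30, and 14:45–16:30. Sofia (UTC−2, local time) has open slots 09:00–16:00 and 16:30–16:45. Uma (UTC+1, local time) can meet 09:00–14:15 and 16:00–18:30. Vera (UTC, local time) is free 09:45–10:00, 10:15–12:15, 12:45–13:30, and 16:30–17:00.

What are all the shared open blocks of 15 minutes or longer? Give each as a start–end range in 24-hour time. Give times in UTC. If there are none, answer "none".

Yolanda → UTC: 12:15–13:00, 15:15–16:30, 16:45–18:30.
Sofia → UTC: 11:00–18:00, 18:30–18:45.
Uma → UTC: 08:00–13:15, 15:00–17:30.
Vera → UTC: 09:45–10:00, 10:15–12:15, 12:45–13:30, 16:30–17:00.
Yolanda ∩ Sofia: 12:15–13:00, 15:15–16:30, 16:45–18:00.
Yolanda ∩ Sofia ∩ Uma: 12:15–13:00, 15:15–16:30, 16:45–17:30.
Yolanda ∩ Sofia ∩ Uma ∩ Vera: 12:45–13:00, 16:45–17:00.
Windows ≥ 15 min: 12:45–13:00, 16:45–17:00.

12:45–13:00, 16:45–17:00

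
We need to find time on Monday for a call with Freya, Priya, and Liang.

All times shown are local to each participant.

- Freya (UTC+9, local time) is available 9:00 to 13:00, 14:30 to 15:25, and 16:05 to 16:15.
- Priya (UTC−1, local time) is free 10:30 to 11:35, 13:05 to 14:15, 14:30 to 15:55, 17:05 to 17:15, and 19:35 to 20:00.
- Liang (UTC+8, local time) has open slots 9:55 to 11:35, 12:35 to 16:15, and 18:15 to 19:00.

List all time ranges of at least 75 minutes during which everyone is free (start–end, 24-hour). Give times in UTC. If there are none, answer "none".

none

Freya → UTC: 00:00–04:00, 05:30–06:25, 07:05–07:15.
Priya → UTC: 11:30–12:35, 14:05–15:15, 15:30–16:55, 18:05–18:15, 20:35–21:00.
Liang → UTC: 01:55–03:35, 04:35–08:15, 10:15–11:00.
Freya ∩ Priya: (none).
Freya ∩ Priya ∩ Liang: (none).
Windows ≥ 75 min: (none).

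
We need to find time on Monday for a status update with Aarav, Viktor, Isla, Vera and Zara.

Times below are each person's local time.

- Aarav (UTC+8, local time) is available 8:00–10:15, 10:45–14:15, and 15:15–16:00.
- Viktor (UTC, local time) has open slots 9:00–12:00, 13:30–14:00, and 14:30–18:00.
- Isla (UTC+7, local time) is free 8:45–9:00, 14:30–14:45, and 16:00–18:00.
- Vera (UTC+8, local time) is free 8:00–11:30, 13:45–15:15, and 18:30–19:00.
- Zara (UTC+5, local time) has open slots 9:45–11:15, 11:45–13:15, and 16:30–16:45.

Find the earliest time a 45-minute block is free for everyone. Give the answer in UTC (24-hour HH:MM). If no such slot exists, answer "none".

none

Aarav → UTC: 00:00–02:15, 02:45–06:15, 07:15–08:00.
Viktor → UTC: 09:00–12:00, 13:30–14:00, 14:30–18:00.
Isla → UTC: 01:45–02:00, 07:30–07:45, 09:00–11:00.
Vera → UTC: 00:00–03:30, 05:45–07:15, 10:30–11:00.
Zara → UTC: 04:45–06:15, 06:45–08:15, 11:30–11:45.
Aarav ∩ Viktor: (none).
Aarav ∩ Viktor ∩ Isla: (none).
Aarav ∩ Viktor ∩ Isla ∩ Vera: (none).
Aarav ∩ Viktor ∩ Isla ∩ Vera ∩ Zara: (none).
Windows ≥ 45 min: (none).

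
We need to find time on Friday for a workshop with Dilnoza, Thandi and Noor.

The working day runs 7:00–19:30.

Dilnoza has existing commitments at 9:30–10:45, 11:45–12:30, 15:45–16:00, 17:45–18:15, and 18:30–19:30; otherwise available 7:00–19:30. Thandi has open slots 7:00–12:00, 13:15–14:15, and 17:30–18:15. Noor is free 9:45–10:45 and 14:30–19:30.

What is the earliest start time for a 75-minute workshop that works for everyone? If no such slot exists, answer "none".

Dilnoza free within 07:00–19:30: 07:00–09:30, 10:45–11:45, 12:30–15:45, 16:00–17:45, 18:15–18:30.
Dilnoza ∩ Thandi: 07:00–09:30, 10:45–11:45, 13:15–14:15, 17:30–17:45.
Dilnoza ∩ Thandi ∩ Noor: 17:30–17:45.
Windows ≥ 75 min: (none).

none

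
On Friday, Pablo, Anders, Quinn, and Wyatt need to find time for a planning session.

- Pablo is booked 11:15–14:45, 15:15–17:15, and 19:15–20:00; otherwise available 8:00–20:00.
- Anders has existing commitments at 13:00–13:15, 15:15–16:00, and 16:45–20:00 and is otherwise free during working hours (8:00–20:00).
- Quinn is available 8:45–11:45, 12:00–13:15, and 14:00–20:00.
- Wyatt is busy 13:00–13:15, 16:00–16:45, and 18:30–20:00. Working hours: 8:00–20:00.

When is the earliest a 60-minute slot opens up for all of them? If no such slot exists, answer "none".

08:45

Pablo free within 08:00–20:00: 08:00–11:15, 14:45–15:15, 17:15–19:15.
Anders free within 08:00–20:00: 08:00–13:00, 13:15–15:15, 16:00–16:45.
Wyatt free within 08:00–20:00: 08:00–13:00, 13:15–16:00, 16:45–18:30.
Pablo ∩ Anders: 08:00–11:15, 14:45–15:15.
Pablo ∩ Anders ∩ Quinn: 08:45–11:15, 14:45–15:15.
Pablo ∩ Anders ∩ Quinn ∩ Wyatt: 08:45–11:15, 14:45–15:15.
Windows ≥ 60 min: 08:45–11:15.
Earliest such window starts at 08:45.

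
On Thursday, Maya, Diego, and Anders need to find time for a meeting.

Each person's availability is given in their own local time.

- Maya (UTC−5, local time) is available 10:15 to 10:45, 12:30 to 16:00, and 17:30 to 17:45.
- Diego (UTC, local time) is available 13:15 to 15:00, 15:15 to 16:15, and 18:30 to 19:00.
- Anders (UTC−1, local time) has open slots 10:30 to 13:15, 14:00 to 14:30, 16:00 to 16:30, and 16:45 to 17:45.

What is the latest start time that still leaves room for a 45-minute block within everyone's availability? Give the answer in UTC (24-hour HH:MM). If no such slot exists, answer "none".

none

Maya → UTC: 15:15–15:45, 17:30–21:00, 22:30–22:45.
Diego → UTC: 13:15–15:00, 15:15–16:15, 18:30–19:00.
Anders → UTC: 11:30–14:15, 15:00–15:30, 17:00–17:30, 17:45–18:45.
Maya ∩ Diego: 15:15–15:45, 18:30–19:00.
Maya ∩ Diego ∩ Anders: 15:15–15:30, 18:30–18:45.
Windows ≥ 45 min: (none).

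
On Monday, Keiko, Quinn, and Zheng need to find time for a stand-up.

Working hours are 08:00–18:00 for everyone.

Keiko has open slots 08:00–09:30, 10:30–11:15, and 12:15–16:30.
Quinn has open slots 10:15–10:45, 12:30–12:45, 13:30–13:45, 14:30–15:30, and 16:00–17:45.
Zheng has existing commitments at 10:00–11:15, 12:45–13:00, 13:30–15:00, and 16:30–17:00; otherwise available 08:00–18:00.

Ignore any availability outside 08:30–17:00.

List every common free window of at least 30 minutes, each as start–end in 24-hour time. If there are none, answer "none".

Zheng free within 08:00–18:00: 08:00–10:00, 11:15–12:45, 13:00–13:30, 15:00–16:30, 17:00–18:00.
Keiko ∩ Quinn: 10:30–10:45, 12:30–12:45, 13:30–13:45, 14:30–15:30, 16:00–16:30.
Keiko ∩ Quinn ∩ Zheng: 12:30–12:45, 15:00–15:30, 16:00–16:30.
Restricted to 08:30–17:00: 12:30–12:45, 15:00–15:30, 16:00–16:30.
Windows ≥ 30 min: 15:00–15:30, 16:00–16:30.

15:00–15:30, 16:00–16:30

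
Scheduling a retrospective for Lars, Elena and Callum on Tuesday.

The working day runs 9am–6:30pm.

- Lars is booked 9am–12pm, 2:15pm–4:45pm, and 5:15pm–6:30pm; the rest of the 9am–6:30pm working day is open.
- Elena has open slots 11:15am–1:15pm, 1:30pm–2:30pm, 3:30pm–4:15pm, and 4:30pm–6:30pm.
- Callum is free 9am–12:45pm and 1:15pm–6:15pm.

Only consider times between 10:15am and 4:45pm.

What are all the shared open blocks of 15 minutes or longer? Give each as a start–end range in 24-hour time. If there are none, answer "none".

12:00–12:45, 13:30–14:15

Lars free within 09:00–18:30: 12:00–14:15, 16:45–17:15.
Lars ∩ Elena: 12:00–13:15, 13:30–14:15, 16:45–17:15.
Lars ∩ Elena ∩ Callum: 12:00–12:45, 13:30–14:15, 16:45–17:15.
Restricted to 10:15–16:45: 12:00–12:45, 13:30–14:15.
Windows ≥ 15 min: 12:00–12:45, 13:30–14:15.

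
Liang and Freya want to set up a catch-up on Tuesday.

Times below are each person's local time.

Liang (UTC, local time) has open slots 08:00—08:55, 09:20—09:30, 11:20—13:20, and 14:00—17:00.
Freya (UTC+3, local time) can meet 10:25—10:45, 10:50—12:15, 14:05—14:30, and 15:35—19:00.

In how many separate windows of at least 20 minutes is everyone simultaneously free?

Liang → UTC: 08:00–08:55, 09:20–09:30, 11:20–13:20, 14:00–17:00.
Freya → UTC: 07:25–07:45, 07:50–09:15, 11:05–11:30, 12:35–16:00.
Liang ∩ Freya: 08:00–08:55, 11:20–11:30, 12:35–13:20, 14:00–16:00.
Windows ≥ 20 min: 08:00–08:55, 12:35–13:20, 14:00–16:00.
That's 3 windows.

3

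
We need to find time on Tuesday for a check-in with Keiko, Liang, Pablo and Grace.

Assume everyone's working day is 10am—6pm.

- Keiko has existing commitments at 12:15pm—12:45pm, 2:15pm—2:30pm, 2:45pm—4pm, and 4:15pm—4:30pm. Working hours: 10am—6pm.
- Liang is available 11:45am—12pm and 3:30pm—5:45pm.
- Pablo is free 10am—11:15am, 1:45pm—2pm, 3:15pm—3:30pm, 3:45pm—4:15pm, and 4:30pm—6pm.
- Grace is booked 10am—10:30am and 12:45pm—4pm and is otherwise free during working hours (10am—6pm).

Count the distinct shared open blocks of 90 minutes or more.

0

Keiko free within 10:00–18:00: 10:00–12:15, 12:45–14:15, 14:30–14:45, 16:00–16:15, 16:30–18:00.
Grace free within 10:00–18:00: 10:30–12:45, 16:00–18:00.
Keiko ∩ Liang: 11:45–12:00, 16:00–16:15, 16:30–17:45.
Keiko ∩ Liang ∩ Pablo: 16:00–16:15, 16:30–17:45.
Keiko ∩ Liang ∩ Pablo ∩ Grace: 16:00–16:15, 16:30–17:45.
Windows ≥ 90 min: (none).
That's 0 windows.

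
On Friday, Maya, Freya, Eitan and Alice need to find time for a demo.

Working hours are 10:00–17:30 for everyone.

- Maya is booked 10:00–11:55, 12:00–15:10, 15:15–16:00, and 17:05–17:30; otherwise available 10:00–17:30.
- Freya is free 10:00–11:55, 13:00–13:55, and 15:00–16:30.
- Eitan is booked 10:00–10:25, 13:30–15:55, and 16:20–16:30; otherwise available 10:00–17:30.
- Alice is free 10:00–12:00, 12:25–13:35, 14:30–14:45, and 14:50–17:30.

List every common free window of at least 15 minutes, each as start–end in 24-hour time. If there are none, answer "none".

Maya free within 10:00–17:30: 11:55–12:00, 15:10–15:15, 16:00–17:05.
Eitan free within 10:00–17:30: 10:25–13:30, 15:55–16:20, 16:30–17:30.
Maya ∩ Freya: 15:10–15:15, 16:00–16:30.
Maya ∩ Freya ∩ Eitan: 16:00–16:20.
Maya ∩ Freya ∩ Eitan ∩ Alice: 16:00–16:20.
Windows ≥ 15 min: 16:00–16:20.

16:00–16:20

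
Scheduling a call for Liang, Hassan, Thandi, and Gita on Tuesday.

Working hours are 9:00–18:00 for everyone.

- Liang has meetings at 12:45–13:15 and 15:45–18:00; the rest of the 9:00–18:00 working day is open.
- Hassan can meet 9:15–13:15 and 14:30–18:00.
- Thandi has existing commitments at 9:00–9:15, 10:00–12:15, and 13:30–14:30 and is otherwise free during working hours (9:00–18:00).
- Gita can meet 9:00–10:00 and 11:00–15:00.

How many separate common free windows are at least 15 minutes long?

Liang free within 09:00–18:00: 09:00–12:45, 13:15–15:45.
Thandi free within 09:00–18:00: 09:15–10:00, 12:15–13:30, 14:30–18:00.
Liang ∩ Hassan: 09:15–12:45, 14:30–15:45.
Liang ∩ Hassan ∩ Thandi: 09:15–10:00, 12:15–12:45, 14:30–15:45.
Liang ∩ Hassan ∩ Thandi ∩ Gita: 09:15–10:00, 12:15–12:45, 14:30–15:00.
Windows ≥ 15 min: 09:15–10:00, 12:15–12:45, 14:30–15:00.
That's 3 windows.

3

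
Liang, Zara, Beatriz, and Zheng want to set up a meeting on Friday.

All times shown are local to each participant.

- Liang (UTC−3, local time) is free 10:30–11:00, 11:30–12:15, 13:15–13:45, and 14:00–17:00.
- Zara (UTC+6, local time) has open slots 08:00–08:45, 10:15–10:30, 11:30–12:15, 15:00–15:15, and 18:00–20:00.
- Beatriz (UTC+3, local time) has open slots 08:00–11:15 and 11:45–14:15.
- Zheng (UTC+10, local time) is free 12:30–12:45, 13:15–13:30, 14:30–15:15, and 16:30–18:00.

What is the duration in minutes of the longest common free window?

Liang → UTC: 13:30–14:00, 14:30–15:15, 16:15–16:45, 17:00–20:00.
Zara → UTC: 02:00–02:45, 04:15–04:30, 05:30–06:15, 09:00–09:15, 12:00–14:00.
Beatriz → UTC: 05:00–08:15, 08:45–11:15.
Zheng → UTC: 02:30–02:45, 03:15–03:30, 04:30–05:15, 06:30–08:00.
Liang ∩ Zara: 13:30–14:00.
Liang ∩ Zara ∩ Beatriz: (none).
Liang ∩ Zara ∩ Beatriz ∩ Zheng: (none).
No common window.

0 minutes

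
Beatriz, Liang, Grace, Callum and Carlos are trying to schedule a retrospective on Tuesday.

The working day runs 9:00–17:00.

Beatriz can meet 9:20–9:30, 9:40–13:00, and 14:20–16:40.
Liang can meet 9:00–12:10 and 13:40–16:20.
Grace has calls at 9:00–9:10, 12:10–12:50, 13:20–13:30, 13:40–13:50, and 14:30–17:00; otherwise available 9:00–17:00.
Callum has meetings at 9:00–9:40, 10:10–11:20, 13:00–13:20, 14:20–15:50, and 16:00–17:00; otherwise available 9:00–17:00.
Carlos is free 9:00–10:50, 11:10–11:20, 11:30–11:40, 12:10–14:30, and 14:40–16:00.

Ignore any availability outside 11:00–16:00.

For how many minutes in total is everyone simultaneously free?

10 minutes

Grace free within 09:00–17:00: 09:10–12:10, 12:50–13:20, 13:30–13:40, 13:50–14:30.
Callum free within 09:00–17:00: 09:40–10:10, 11:20–13:00, 13:20–14:20, 15:50–16:00.
Beatriz ∩ Liang: 09:20–09:30, 09:40–12:10, 14:20–16:20.
Beatriz ∩ Liang ∩ Grace: 09:20–09:30, 09:40–12:10, 14:20–14:30.
Beatriz ∩ Liang ∩ Grace ∩ Callum: 09:40–10:10, 11:20–12:10.
Beatriz ∩ Liang ∩ Grace ∩ Callum ∩ Carlos: 09:40–10:10, 11:30–11:40.
Restricted to 11:00–16:00: 11:30–11:40.
Total common minutes: 10.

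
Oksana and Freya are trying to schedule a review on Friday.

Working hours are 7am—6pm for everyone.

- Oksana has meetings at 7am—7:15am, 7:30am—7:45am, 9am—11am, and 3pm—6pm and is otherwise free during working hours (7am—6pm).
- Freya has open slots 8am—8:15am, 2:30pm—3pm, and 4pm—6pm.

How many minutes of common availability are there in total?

45 minutes

Oksana free within 07:00–18:00: 07:15–07:30, 07:45–09:00, 11:00–15:00.
Oksana ∩ Freya: 08:00–08:15, 14:30–15:00.
Total common minutes: 15 + 30 = 45.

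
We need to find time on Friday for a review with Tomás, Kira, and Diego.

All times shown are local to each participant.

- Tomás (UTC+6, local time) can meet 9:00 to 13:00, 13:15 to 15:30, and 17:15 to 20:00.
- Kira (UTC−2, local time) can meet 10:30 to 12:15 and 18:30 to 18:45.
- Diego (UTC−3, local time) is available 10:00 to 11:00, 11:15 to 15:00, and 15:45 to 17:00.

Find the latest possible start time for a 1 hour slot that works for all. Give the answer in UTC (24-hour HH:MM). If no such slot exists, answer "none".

13:00

Tomás → UTC: 03:00–07:00, 07:15–09:30, 11:15–14:00.
Kira → UTC: 12:30–14:15, 20:30–20:45.
Diego → UTC: 13:00–14:00, 14:15–18:00, 18:45–20:00.
Tomás ∩ Kira: 12:30–14:00.
Tomás ∩ Kira ∩ Diego: 13:00–14:00.
Windows ≥ 60 min: 13:00–14:00.
Latest start in the last window 13:00–14:00 is 14:00 − 60 min = 13:00.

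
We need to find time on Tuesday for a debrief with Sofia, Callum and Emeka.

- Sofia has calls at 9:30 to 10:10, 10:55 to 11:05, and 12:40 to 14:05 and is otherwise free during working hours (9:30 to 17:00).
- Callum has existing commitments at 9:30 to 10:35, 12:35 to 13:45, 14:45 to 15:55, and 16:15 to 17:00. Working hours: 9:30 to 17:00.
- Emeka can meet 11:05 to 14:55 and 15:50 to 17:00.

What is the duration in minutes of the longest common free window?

90 minutes

Sofia free within 09:30–17:00: 10:10–10:55, 11:05–12:40, 14:05–17:00.
Callum free within 09:30–17:00: 10:35–12:35, 13:45–14:45, 15:55–16:15.
Sofia ∩ Callum: 10:35–10:55, 11:05–12:35, 14:05–14:45, 15:55–16:15.
Sofia ∩ Callum ∩ Emeka: 11:05–12:35, 14:05–14:45, 15:55–16:15.
Common window lengths: 90, 40, 20 min; longest is 90.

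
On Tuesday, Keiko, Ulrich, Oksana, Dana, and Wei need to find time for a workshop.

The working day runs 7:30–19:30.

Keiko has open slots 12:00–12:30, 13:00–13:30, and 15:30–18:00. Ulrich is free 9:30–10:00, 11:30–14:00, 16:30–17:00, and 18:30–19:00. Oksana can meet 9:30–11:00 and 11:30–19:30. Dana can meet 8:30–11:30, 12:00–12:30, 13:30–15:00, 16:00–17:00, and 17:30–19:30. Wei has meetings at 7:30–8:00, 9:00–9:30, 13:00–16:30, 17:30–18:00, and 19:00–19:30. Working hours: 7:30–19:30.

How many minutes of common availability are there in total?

Wei free within 07:30–19:30: 08:00–09:00, 09:30–13:00, 16:30–17:30, 18:00–19:00.
Keiko ∩ Ulrich: 12:00–12:30, 13:00–13:30, 16:30–17:00.
Keiko ∩ Ulrich ∩ Oksana: 12:00–12:30, 13:00–13:30, 16:30–17:00.
Keiko ∩ Ulrich ∩ Oksana ∩ Dana: 12:00–12:30, 16:30–17:00.
Keiko ∩ Ulrich ∩ Oksana ∩ Dana ∩ Wei: 12:00–12:30, 16:30–17:00.
Total common minutes: 30 + 30 = 60.

60 minutes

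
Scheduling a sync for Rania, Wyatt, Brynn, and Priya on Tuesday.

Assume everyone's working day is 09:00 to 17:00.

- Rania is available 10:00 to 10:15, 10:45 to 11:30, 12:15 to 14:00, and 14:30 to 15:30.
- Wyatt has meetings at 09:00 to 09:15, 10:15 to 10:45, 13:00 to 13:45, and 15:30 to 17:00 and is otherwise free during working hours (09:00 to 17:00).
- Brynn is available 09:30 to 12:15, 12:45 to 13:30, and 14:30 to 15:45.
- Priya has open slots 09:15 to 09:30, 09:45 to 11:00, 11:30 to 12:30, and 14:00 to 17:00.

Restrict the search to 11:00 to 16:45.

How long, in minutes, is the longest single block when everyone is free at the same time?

60 minutes

Wyatt free within 09:00–17:00: 09:15–10:15, 10:45–13:00, 13:45–15:30.
Rania ∩ Wyatt: 10:00–10:15, 10:45–11:30, 12:15–13:00, 13:45–14:00, 14:30–15:30.
Rania ∩ Wyatt ∩ Brynn: 10:00–10:15, 10:45–11:30, 12:45–13:00, 14:30–15:30.
Rania ∩ Wyatt ∩ Brynn ∩ Priya: 10:00–10:15, 10:45–11:00, 14:30–15:30.
Restricted to 11:00–16:45: 14:30–15:30.
Single common window of 60 minutes.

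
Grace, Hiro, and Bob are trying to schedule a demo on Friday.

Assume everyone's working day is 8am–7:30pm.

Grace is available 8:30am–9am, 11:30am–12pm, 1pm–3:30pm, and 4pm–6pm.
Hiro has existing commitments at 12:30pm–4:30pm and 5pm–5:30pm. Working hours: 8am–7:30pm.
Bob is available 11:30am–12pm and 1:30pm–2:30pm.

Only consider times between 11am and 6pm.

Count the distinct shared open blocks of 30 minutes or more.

1

Hiro free within 08:00–19:30: 08:00–12:30, 16:30–17:00, 17:30–19:30.
Grace ∩ Hiro: 08:30–09:00, 11:30–12:00, 16:30–17:00, 17:30–18:00.
Grace ∩ Hiro ∩ Bob: 11:30–12:00.
Restricted to 11:00–18:00: 11:30–12:00.
Windows ≥ 30 min: 11:30–12:00.
That's 1 window.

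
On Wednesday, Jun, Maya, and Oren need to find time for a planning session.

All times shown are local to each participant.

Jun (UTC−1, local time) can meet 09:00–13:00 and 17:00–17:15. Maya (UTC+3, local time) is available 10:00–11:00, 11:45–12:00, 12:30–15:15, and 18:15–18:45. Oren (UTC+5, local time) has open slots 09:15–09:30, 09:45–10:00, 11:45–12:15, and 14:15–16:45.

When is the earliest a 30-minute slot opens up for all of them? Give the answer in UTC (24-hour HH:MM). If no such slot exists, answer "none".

10:00

Jun → UTC: 10:00–14:00, 18:00–18:15.
Maya → UTC: 07:00–08:00, 08:45–09:00, 09:30–12:15, 15:15–15:45.
Oren → UTC: 04:15–04:30, 04:45–05:00, 06:45–07:15, 09:15–11:45.
Jun ∩ Maya: 10:00–12:15.
Jun ∩ Maya ∩ Oren: 10:00–11:45.
Windows ≥ 30 min: 10:00–11:45.
Earliest such window starts at 10:00.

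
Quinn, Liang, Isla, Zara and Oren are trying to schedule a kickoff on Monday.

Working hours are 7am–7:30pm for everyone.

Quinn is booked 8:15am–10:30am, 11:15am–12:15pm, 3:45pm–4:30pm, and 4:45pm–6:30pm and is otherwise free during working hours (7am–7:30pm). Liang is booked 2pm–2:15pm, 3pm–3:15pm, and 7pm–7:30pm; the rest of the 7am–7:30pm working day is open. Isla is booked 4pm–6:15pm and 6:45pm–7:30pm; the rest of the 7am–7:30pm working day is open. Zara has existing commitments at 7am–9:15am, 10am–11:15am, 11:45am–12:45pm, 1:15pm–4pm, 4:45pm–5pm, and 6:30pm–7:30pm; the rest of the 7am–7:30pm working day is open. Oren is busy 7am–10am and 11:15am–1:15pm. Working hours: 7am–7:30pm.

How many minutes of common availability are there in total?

Quinn free within 07:00–19:30: 07:00–08:15, 10:30–11:15, 12:15–15:45, 16:30–16:45, 18:30–19:30.
Liang free within 07:00–19:30: 07:00–14:00, 14:15–15:00, 15:15–19:00.
Isla free within 07:00–19:30: 07:00–16:00, 18:15–18:45.
Zara free within 07:00–19:30: 09:15–10:00, 11:15–11:45, 12:45–13:15, 16:00–16:45, 17:00–18:30.
Oren free within 07:00–19:30: 10:00–11:15, 13:15–19:30.
Quinn ∩ Liang: 07:00–08:15, 10:30–11:15, 12:15–14:00, 14:15–15:00, 15:15–15:45, 16:30–16:45, 18:30–19:00.
Quinn ∩ Liang ∩ Isla: 07:00–08:15, 10:30–11:15, 12:15–14:00, 14:15–15:00, 15:15–15:45, 18:30–18:45.
Quinn ∩ Liang ∩ Isla ∩ Zara: 12:45–13:15.
Quinn ∩ Liang ∩ Isla ∩ Zara ∩ Oren: (none).
Total common minutes: 0.

0 minutes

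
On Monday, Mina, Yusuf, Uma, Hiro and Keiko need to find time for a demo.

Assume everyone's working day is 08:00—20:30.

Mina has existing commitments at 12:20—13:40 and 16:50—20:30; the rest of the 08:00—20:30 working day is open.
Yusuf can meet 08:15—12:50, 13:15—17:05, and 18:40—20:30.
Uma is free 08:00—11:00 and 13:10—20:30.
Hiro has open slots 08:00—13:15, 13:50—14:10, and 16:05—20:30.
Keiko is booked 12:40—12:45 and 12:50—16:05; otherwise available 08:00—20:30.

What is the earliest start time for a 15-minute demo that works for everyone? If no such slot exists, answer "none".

08:15

Mina free within 08:00–20:30: 08:00–12:20, 13:40–16:50.
Keiko free within 08:00–20:30: 08:00–12:40, 12:45–12:50, 16:05–20:30.
Mina ∩ Yusuf: 08:15–12:20, 13:40–16:50.
Mina ∩ Yusuf ∩ Uma: 08:15–11:00, 13:40–16:50.
Mina ∩ Yusuf ∩ Uma ∩ Hiro: 08:15–11:00, 13:50–14:10, 16:05–16:50.
Mina ∩ Yusuf ∩ Uma ∩ Hiro ∩ Keiko: 08:15–11:00, 16:05–16:50.
Windows ≥ 15 min: 08:15–11:00, 16:05–16:50.
Earliest such window starts at 08:15.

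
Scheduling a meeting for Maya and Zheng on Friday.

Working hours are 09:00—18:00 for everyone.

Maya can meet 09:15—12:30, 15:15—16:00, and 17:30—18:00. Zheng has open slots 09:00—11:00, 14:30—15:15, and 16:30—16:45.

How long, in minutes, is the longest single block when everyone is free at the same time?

Maya ∩ Zheng: 09:15–11:00.
Single common window of 105 minutes.

105 minutes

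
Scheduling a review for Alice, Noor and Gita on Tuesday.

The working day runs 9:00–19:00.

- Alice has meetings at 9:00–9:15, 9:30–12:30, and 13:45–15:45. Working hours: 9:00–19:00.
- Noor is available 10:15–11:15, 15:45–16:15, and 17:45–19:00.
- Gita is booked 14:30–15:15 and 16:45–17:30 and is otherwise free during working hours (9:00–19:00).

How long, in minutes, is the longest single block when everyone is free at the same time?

Alice free within 09:00–19:00: 09:15–09:30, 12:30–13:45, 15:45–19:00.
Gita free within 09:00–19:00: 09:00–14:30, 15:15–16:45, 17:30–19:00.
Alice ∩ Noor: 15:45–16:15, 17:45–19:00.
Alice ∩ Noor ∩ Gita: 15:45–16:15, 17:45–19:00.
Common window lengths: 30, 75 min; longest is 75.

75 minutes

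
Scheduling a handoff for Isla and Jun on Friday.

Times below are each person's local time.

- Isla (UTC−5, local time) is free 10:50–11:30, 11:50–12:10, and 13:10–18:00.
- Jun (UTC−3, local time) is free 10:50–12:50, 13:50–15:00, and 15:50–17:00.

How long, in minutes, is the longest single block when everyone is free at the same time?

Isla → UTC: 15:50–16:30, 16:50–17:10, 18:10–23:00.
Jun → UTC: 13:50–15:50, 16:50–18:00, 18:50–20:00.
Isla ∩ Jun: 16:50–17:10, 18:50–20:00.
Common window lengths: 20, 70 min; longest is 70.

70 minutes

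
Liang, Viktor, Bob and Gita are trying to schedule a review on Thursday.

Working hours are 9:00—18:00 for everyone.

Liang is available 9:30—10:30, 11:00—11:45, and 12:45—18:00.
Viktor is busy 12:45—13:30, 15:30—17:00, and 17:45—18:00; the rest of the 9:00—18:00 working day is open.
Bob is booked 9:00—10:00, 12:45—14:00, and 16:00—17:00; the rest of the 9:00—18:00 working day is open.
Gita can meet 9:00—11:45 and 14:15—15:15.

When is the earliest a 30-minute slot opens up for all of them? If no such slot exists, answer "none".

10:00

Viktor free within 09:00–18:00: 09:00–12:45, 13:30–15:30, 17:00–17:45.
Bob free within 09:00–18:00: 10:00–12:45, 14:00–16:00, 17:00–18:00.
Liang ∩ Viktor: 09:30–10:30, 11:00–11:45, 13:30–15:30, 17:00–17:45.
Liang ∩ Viktor ∩ Bob: 10:00–10:30, 11:00–11:45, 14:00–15:30, 17:00–17:45.
Liang ∩ Viktor ∩ Bob ∩ Gita: 10:00–10:30, 11:00–11:45, 14:15–15:15.
Windows ≥ 30 min: 10:00–10:30, 11:00–11:45, 14:15–15:15.
Earliest such window starts at 10:00.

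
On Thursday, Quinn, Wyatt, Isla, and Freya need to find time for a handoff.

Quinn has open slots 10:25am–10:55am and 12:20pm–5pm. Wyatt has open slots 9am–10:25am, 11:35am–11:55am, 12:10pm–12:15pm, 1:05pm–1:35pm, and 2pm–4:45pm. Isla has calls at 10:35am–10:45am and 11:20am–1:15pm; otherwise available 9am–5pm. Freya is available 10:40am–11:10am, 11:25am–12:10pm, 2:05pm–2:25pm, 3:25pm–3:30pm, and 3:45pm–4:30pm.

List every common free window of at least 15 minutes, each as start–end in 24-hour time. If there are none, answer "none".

14:05–14:25, 15:45–16:30

Isla free within 09:00–17:00: 09:00–10:35, 10:45–11:20, 13:15–17:00.
Quinn ∩ Wyatt: 13:05–13:35, 14:00–16:45.
Quinn ∩ Wyatt ∩ Isla: 13:15–13:35, 14:00–16:45.
Quinn ∩ Wyatt ∩ Isla ∩ Freya: 14:05–14:25, 15:25–15:30, 15:45–16:30.
Windows ≥ 15 min: 14:05–14:25, 15:45–16:30.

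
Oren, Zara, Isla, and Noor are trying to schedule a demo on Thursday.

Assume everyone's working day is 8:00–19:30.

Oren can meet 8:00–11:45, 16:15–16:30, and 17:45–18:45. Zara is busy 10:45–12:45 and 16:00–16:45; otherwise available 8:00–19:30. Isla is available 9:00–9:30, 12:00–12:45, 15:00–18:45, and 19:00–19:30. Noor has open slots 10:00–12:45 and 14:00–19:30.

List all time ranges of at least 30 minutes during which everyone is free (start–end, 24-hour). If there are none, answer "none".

Zara free within 08:00–19:30: 08:00–10:45, 12:45–16:00, 16:45–19:30.
Oren ∩ Zara: 08:00–10:45, 17:45–18:45.
Oren ∩ Zara ∩ Isla: 09:00–09:30, 17:45–18:45.
Oren ∩ Zara ∩ Isla ∩ Noor: 17:45–18:45.
Windows ≥ 30 min: 17:45–18:45.

17:45–18:45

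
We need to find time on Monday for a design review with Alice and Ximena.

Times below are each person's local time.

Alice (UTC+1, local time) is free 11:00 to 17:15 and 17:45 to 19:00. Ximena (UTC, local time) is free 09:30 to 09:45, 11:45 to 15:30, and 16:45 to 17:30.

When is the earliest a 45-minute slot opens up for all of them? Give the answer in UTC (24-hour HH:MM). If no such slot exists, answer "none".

Alice → UTC: 10:00–16:15, 16:45–18:00.
Ximena → UTC: 09:30–09:45, 11:45–15:30, 16:45–17:30.
Alice ∩ Ximena: 11:45–15:30, 16:45–17:30.
Windows ≥ 45 min: 11:45–15:30, 16:45–17:30.
Earliest such window starts at 11:45.

11:45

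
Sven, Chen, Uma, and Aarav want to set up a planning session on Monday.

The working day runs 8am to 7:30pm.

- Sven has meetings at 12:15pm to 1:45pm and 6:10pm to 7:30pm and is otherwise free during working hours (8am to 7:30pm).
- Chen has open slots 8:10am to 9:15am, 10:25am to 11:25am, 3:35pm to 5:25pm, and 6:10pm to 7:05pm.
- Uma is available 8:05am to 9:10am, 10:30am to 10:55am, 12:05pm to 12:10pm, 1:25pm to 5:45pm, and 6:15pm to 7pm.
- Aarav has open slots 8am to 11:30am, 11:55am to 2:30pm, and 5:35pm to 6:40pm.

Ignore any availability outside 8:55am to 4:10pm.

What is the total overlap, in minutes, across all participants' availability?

40 minutes

Sven free within 08:00–19:30: 08:00–12:15, 13:45–18:10.
Sven ∩ Chen: 08:10–09:15, 10:25–11:25, 15:35–17:25.
Sven ∩ Chen ∩ Uma: 08:10–09:10, 10:30–10:55, 15:35–17:25.
Sven ∩ Chen ∩ Uma ∩ Aarav: 08:10–09:10, 10:30–10:55.
Restricted to 08:55–16:10: 08:55–09:10, 10:30–10:55.
Total common minutes: 15 + 25 = 40.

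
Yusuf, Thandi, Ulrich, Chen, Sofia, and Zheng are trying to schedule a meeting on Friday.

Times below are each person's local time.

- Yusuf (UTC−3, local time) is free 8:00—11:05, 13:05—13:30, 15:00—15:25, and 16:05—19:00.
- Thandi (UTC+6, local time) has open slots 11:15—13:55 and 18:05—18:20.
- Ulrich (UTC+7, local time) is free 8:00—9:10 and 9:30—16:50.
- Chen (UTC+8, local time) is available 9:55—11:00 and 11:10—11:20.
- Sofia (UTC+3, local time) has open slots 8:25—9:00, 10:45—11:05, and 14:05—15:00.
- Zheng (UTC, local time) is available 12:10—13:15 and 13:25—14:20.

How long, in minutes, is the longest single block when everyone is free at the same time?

Yusuf → UTC: 11:00–14:05, 16:05–16:30, 18:00–18:25, 19:05–22:00.
Thandi → UTC: 05:15–07:55, 12:05–12:20.
Ulrich → UTC: 01:00–02:10, 02:30–09:50.
Chen → UTC: 01:55–03:00, 03:10–03:20.
Sofia → UTC: 05:25–06:00, 07:45–08:05, 11:05–12:00.
Zheng → UTC: 12:10–13:15, 13:25–14:20.
Yusuf ∩ Thandi: 12:05–12:20.
Yusuf ∩ Thandi ∩ Ulrich: (none).
Yusuf ∩ Thandi ∩ Ulrich ∩ Chen: (none).
Yusuf ∩ Thandi ∩ Ulrich ∩ Chen ∩ Sofia: (none).
Yusuf ∩ Thandi ∩ Ulrich ∩ Chen ∩ Sofia ∩ Zheng: (none).
No common window.

0 minutes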